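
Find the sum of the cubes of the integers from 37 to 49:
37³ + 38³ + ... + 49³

Use ∑_{k=1}^{n} k³ = [n(n+1)/2]², then subtract the first 36 terms.
∑_{k=1}^{49} k³ = [49×50/2]² = 1225² = 1500625
∑_{k=1}^{36} k³ = [36×37/2]² = 666² = 443556
∑_{k=37}^{49} k³ = 1500625 - 443556 = 1057069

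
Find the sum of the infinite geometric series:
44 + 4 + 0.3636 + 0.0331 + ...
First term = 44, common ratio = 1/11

For |r| < 1, S = a / (1 - r)
S = 44 / (1 - (1/11))
S = 44 / (10/11)
S = 242/5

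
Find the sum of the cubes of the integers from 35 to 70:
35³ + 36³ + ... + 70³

Use ∑_{k=1}^{n} k³ = [n(n+1)/2]², then subtract the first 34 terms.
∑_{k=1}^{70} k³ = [70×71/2]² = 2485² = 6175225
∑_{k=1}^{34} k³ = [34×35/2]² = 595² = 354025
∑_{k=35}^{70} k³ = 6175225 - 354025 = 5821200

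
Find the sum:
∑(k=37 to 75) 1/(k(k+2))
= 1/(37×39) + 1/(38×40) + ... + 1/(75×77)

Partial fractions: 1/(k(k+2)) = (1/2)[1/k - 1/(k+2)]
Telescoping leaves the first two and last two terms:
= (1/2)[1/37 + 1/38 - 1/76 - 1/77]
= 5889/433048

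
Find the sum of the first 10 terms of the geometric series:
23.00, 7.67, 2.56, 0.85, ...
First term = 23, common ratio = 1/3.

Sₙ = a(1 - rⁿ) / (1 - r)
S_10 = 23(1 - (1/3)^10) / (1 - (1/3))
S_10 = 23(1 - (1/59049)) / (2/3)
S_10 = 679052/19683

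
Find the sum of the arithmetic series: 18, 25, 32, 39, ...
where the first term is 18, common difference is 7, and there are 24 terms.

Sₙ = n/2 × (first + last)
Last term = a + (n-1)d = 18 + (24-1)×7 = 179
S_24 = 24/2 × (18 + 179)
S_24 = 24/2 × 197 = 2364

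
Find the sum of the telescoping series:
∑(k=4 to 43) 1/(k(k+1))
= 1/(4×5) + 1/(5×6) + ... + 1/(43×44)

Partial fractions: 1/(k(k+1)) = 1/k - 1/(k+1)
The series telescopes:
= (1/4 - 1/5) + (1/5 - 1/6) + ... + (1/43 - 1/44)
= 1/4 - 1/44
= 5/22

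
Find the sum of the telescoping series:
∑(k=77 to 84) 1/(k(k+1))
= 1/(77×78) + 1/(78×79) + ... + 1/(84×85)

Partial fractions: 1/(k(k+1)) = 1/k - 1/(k+1)
The series telescopes:
= (1/77 - 1/78) + (1/78 - 1/79) + ... + (1/84 - 1/85)
= 1/77 - 1/85
= 8/6545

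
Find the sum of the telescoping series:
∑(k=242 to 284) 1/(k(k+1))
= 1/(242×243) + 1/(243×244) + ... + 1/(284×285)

Partial fractions: 1/(k(k+1)) = 1/k - 1/(k+1)
The series telescopes:
= (1/242 - 1/243) + (1/243 - 1/244) + ... + (1/284 - 1/285)
= 1/242 - 1/285
= 43/68970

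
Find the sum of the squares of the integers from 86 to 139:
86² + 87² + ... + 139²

Use ∑_{k=1}^{n} k² = n(n+1)(2n+1)/6, then subtract the first 85 terms.
∑_{k=1}^{139} k² = 139×140×279/6 = 904890
∑_{k=1}^{85} k² = 85×86×171/6 = 208335
∑_{k=86}^{139} k² = 904890 - 208335 = 696555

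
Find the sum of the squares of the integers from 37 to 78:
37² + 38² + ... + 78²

Use ∑_{k=1}^{n} k² = n(n+1)(2n+1)/6, then subtract the first 36 terms.
∑_{k=1}^{78} k² = 78×79×157/6 = 161239
∑_{k=1}^{36} k² = 36×37×73/6 = 16206
∑_{k=37}^{78} k² = 161239 - 16206 = 145033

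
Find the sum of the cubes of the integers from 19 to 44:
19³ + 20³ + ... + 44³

Use ∑_{k=1}^{n} k³ = [n(n+1)/2]², then subtract the first 18 terms.
∑_{k=1}^{44} k³ = [44×45/2]² = 990² = 980100
∑_{k=1}^{18} k³ = [18×19/2]² = 171² = 29241
∑_{k=19}^{44} k³ = 980100 - 29241 = 950859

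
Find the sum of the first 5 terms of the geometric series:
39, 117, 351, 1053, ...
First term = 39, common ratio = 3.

Sₙ = a(1 - rⁿ) / (1 - r)
S_5 = 39(1 - 3^5) / (1 - 3)
S_5 = 39(1 - 243) / (-2)
S_5 = 4719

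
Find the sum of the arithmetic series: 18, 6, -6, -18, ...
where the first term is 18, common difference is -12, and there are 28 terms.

Sₙ = n/2 × (first + last)
Last term = a + (n-1)d = 18 + (28-1)×(-12) = -306
S_28 = 28/2 × (18 + (-306))
S_28 = 28/2 × (-288) = -4032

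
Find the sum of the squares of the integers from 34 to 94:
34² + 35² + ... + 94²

Use ∑_{k=1}^{n} k² = n(n+1)(2n+1)/6, then subtract the first 33 terms.
∑_{k=1}^{94} k² = 94×95×189/6 = 281295
∑_{k=1}^{33} k² = 33×34×67/6 = 12529
∑_{k=34}^{94} k² = 281295 - 12529 = 268766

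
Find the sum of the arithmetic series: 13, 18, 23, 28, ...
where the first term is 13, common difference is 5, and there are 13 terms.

Sₙ = n/2 × (first + last)
Last term = a + (n-1)d = 13 + (13-1)×5 = 73
S_13 = 13/2 × (13 + 73)
S_13 = 13/2 × 86 = 559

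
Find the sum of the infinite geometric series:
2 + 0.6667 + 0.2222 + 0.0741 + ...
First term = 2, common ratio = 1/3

For |r| < 1, S = a / (1 - r)
S = 2 / (1 - (1/3))
S = 2 / (2/3)
S = 3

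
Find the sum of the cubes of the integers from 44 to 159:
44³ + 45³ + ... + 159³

Use ∑_{k=1}^{n} k³ = [n(n+1)/2]², then subtract the first 43 terms.
∑_{k=1}^{159} k³ = [159×160/2]² = 12720² = 161798400
∑_{k=1}^{43} k³ = [43×44/2]² = 946² = 894916
∑_{k=44}^{159} k³ = 161798400 - 894916 = 160903484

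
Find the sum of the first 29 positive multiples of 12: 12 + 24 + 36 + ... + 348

Factor out 12: = 12(1 + 2 + ... + 29) = 12 × n(n+1)/2
= 12 × 29×30/2
= 12 × 435
= 5220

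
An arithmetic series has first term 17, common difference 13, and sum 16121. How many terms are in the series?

Using S = n/2 × [2a + (n-1)d]
16121 = n/2 × [2(17) + (n-1)(13)]
16121 = n/2 × [34 + 13n - 13]
32242 = n × [21 + 13n]
13n² + (21)n - 32242 = 0
Discriminant: Δ = (21)² - 4(13)(-32242) = 441 + 1676584 = 1677025
√Δ = 1295
n = [-(21) + √Δ] / (2·13) = (-21 + 1295) / 26 = 1274 / 26 = 49
(The negative root is discarded since n must be a positive integer.)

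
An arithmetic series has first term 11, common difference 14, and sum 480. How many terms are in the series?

Using S = n/2 × [2a + (n-1)d]
480 = n/2 × [2(11) + (n-1)(14)]
480 = n/2 × [22 + 14n - 14]
960 = n × [8 + 14n]
14n² + (8)n - 960 = 0
Discriminant: Δ = (8)² - 4(14)(-960) = 64 + 53760 = 53824
√Δ = 232
n = [-(8) + √Δ] / (2·14) = (-8 + 232) / 28 = 224 / 28 = 8
(The negative root is discarded since n must be a positive integer.)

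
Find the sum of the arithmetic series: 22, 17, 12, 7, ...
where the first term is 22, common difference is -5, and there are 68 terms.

Sₙ = n/2 × (first + last)
Last term = a + (n-1)d = 22 + (68-1)×(-5) = -313
S_68 = 68/2 × (22 + (-313))
S_68 = 68/2 × (-291) = -9894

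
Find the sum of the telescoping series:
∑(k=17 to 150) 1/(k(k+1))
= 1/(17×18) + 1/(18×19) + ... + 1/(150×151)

Partial fractions: 1/(k(k+1)) = 1/k - 1/(k+1)
The series telescopes:
= (1/17 - 1/18) + (1/18 - 1/19) + ... + (1/150 - 1/151)
= 1/17 - 1/151
= 134/2567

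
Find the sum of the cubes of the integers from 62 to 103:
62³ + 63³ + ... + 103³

Use ∑_{k=1}^{n} k³ = [n(n+1)/2]², then subtract the first 61 terms.
∑_{k=1}^{103} k³ = [103×104/2]² = 5356² = 28686736
∑_{k=1}^{61} k³ = [61×62/2]² = 1891² = 3575881
∑_{k=62}^{103} k³ = 28686736 - 3575881 = 25110855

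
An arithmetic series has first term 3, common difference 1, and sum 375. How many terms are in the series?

Using S = n/2 × [2a + (n-1)d]
375 = n/2 × [2(3) + (n-1)(1)]
375 = n/2 × [6 + 1n - 1]
750 = n × [5 + 1n]
1n² + (5)n - 750 = 0
Discriminant: Δ = (5)² - 4(1)(-750) = 25 + 3000 = 3025
√Δ = 55
n = [-(5) + √Δ] / (2·1) = (-5 + 55) / 2 = 50 / 2 = 25
(The negative root is discarded since n must be a positive integer.)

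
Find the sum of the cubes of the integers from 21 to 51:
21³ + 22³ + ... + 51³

Use ∑_{k=1}^{n} k³ = [n(n+1)/2]², then subtract the first 20 terms.
∑_{k=1}^{51} k³ = [51×52/2]² = 1326² = 1758276
∑_{k=1}^{20} k³ = [20×21/2]² = 210² = 44100
∑_{k=21}^{51} k³ = 1758276 - 44100 = 1714176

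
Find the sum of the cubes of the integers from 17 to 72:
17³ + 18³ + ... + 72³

Use ∑_{k=1}^{n} k³ = [n(n+1)/2]², then subtract the first 16 terms.
∑_{k=1}^{72} k³ = [72×73/2]² = 2628² = 6906384
∑_{k=1}^{16} k³ = [16×17/2]² = 136² = 18496
∑_{k=17}^{72} k³ = 6906384 - 18496 = 6887888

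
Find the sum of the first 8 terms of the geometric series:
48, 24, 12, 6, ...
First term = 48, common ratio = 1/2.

Sₙ = a(1 - rⁿ) / (1 - r)
S_8 = 48(1 - (1/2)^8) / (1 - (1/2))
S_8 = 48(1 - (1/256)) / (1/2)
S_8 = 765/8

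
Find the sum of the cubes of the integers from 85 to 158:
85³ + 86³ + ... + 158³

Use ∑_{k=1}^{n} k³ = [n(n+1)/2]², then subtract the first 84 terms.
∑_{k=1}^{158} k³ = [158×159/2]² = 12561² = 157778721
∑_{k=1}^{84} k³ = [84×85/2]² = 3570² = 12744900
∑_{k=85}^{158} k³ = 157778721 - 12744900 = 145033821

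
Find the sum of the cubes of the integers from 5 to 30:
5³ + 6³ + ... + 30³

Use ∑_{k=1}^{n} k³ = [n(n+1)/2]², then subtract the first 4 terms.
∑_{k=1}^{30} k³ = [30×31/2]² = 465² = 216225
∑_{k=1}^{4} k³ = [4×5/2]² = 10² = 100
∑_{k=5}^{30} k³ = 216225 - 100 = 216125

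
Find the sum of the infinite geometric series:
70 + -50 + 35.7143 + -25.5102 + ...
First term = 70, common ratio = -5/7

For |r| < 1, S = a / (1 - r)
S = 70 / (1 - (-5/7))
S = 70 / (12/7)
S = 245/6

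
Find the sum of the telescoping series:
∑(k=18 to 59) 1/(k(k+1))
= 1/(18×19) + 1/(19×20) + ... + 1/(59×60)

Partial fractions: 1/(k(k+1)) = 1/k - 1/(k+1)
The series telescopes:
= (1/18 - 1/19) + (1/19 - 1/20) + ... + (1/59 - 1/60)
= 1/18 - 1/60
= 7/180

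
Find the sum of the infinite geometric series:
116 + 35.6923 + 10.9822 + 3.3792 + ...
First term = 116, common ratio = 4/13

For |r| < 1, S = a / (1 - r)
S = 116 / (1 - (4/13))
S = 116 / (9/13)
S = 1508/9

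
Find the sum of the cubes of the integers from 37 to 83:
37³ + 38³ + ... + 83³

Use ∑_{k=1}^{n} k³ = [n(n+1)/2]², then subtract the first 36 terms.
∑_{k=1}^{83} k³ = [83×84/2]² = 3486² = 12152196
∑_{k=1}^{36} k³ = [36×37/2]² = 666² = 443556
∑_{k=37}^{83} k³ = 12152196 - 443556 = 11708640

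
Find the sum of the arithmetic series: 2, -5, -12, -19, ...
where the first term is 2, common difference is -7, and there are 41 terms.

Sₙ = n/2 × (first + last)
Last term = a + (n-1)d = 2 + (41-1)×(-7) = -278
S_41 = 41/2 × (2 + (-278))
S_41 = 41/2 × (-276) = -5658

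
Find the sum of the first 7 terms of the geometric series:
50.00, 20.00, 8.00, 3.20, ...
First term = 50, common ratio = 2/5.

Sₙ = a(1 - rⁿ) / (1 - r)
S_7 = 50(1 - (2/5)^7) / (1 - (2/5))
S_7 = 50(1 - (128/78125)) / (3/5)
S_7 = 51998/625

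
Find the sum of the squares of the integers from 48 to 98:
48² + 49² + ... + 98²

Use ∑_{k=1}^{n} k² = n(n+1)(2n+1)/6, then subtract the first 47 terms.
∑_{k=1}^{98} k² = 98×99×197/6 = 318549
∑_{k=1}^{47} k² = 47×48×95/6 = 35720
∑_{k=48}^{98} k² = 318549 - 35720 = 282829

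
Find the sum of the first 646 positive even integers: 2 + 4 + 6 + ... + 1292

Sum of first n even numbers = n(n+1)
= 646×647
= 417962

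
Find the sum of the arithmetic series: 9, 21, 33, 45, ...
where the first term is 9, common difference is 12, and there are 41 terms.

Sₙ = n/2 × (first + last)
Last term = a + (n-1)d = 9 + (41-1)×12 = 489
S_41 = 41/2 × (9 + 489)
S_41 = 41/2 × 498 = 10209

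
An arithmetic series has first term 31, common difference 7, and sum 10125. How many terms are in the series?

Using S = n/2 × [2a + (n-1)d]
10125 = n/2 × [2(31) + (n-1)(7)]
10125 = n/2 × [62 + 7n - 7]
20250 = n × [55 + 7n]
7n² + (55)n - 20250 = 0
Discriminant: Δ = (55)² - 4(7)(-20250) = 3025 + 567000 = 570025
√Δ = 755
n = [-(55) + √Δ] / (2·7) = (-55 + 755) / 14 = 700 / 14 = 50
(The negative root is discarded since n must be a positive integer.)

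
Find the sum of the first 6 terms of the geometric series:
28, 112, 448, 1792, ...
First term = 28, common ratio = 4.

Sₙ = a(1 - rⁿ) / (1 - r)
S_6 = 28(1 - 4^6) / (1 - 4)
S_6 = 28(1 - 4096) / (-3)
S_6 = 38220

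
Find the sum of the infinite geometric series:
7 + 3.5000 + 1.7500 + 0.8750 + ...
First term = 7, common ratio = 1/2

For |r| < 1, S = a / (1 - r)
S = 7 / (1 - (1/2))
S = 7 / (1/2)
S = 14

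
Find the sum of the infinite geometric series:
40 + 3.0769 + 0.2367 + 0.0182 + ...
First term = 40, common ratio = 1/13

For |r| < 1, S = a / (1 - r)
S = 40 / (1 - (1/13))
S = 40 / (12/13)
S = 130/3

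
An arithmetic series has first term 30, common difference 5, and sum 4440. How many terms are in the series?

Using S = n/2 × [2a + (n-1)d]
4440 = n/2 × [2(30) + (n-1)(5)]
4440 = n/2 × [60 + 5n - 5]
8880 = n × [55 + 5n]
5n² + (55)n - 8880 = 0
Discriminant: Δ = (55)² - 4(5)(-8880) = 3025 + 177600 = 180625
√Δ = 425
n = [-(55) + √Δ] / (2·5) = (-55 + 425) / 10 = 370 / 10 = 37
(The negative root is discarded since n must be a positive integer.)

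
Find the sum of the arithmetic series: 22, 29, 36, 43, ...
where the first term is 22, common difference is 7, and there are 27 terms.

Sₙ = n/2 × (first + last)
Last term = a + (n-1)d = 22 + (27-1)×7 = 204
S_27 = 27/2 × (22 + 204)
S_27 = 27/2 × 226 = 3051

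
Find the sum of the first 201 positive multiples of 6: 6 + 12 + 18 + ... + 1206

Factor out 6: = 6(1 + 2 + ... + 201) = 6 × n(n+1)/2
= 6 × 201×202/2
= 6 × 20301
= 121806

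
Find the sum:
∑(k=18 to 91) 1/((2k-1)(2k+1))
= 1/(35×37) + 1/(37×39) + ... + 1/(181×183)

Partial fractions: 1/((2k-1)(2k+1)) = (1/2)[1/(2k-1) - 1/(2k+1)]
The series telescopes:
= (1/2)[1/35 - 1/183]
= 74/6405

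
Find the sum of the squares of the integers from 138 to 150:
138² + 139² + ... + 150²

Use ∑_{k=1}^{n} k² = n(n+1)(2n+1)/6, then subtract the first 137 terms.
∑_{k=1}^{150} k² = 150×151×301/6 = 1136275
∑_{k=1}^{137} k² = 137×138×275/6 = 866525
∑_{k=138}^{150} k² = 1136275 - 866525 = 269750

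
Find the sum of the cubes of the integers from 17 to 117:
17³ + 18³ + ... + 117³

Use ∑_{k=1}^{n} k³ = [n(n+1)/2]², then subtract the first 16 terms.
∑_{k=1}^{117} k³ = [117×118/2]² = 6903² = 47651409
∑_{k=1}^{16} k³ = [16×17/2]² = 136² = 18496
∑_{k=17}^{117} k³ = 47651409 - 18496 = 47632913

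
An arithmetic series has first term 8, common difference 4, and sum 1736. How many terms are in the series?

Using S = n/2 × [2a + (n-1)d]
1736 = n/2 × [2(8) + (n-1)(4)]
1736 = n/2 × [16 + 4n - 4]
3472 = n × [12 + 4n]
4n² + (12)n - 3472 = 0
Discriminant: Δ = (12)² - 4(4)(-3472) = 144 + 55552 = 55696
√Δ = 236
n = [-(12) + √Δ] / (2·4) = (-12 + 236) / 8 = 224 / 8 = 28
(The negative root is discarded since n must be a positive integer.)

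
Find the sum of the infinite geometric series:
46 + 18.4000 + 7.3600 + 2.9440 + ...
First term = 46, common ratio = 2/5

For |r| < 1, S = a / (1 - r)
S = 46 / (1 - (2/5))
S = 46 / (3/5)
S = 230/3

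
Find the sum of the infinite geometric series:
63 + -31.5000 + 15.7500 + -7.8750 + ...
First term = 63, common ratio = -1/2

For |r| < 1, S = a / (1 - r)
S = 63 / (1 - (-1/2))
S = 63 / (3/2)
S = 42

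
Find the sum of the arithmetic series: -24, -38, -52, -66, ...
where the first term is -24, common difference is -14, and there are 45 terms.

Sₙ = n/2 × (first + last)
Last term = a + (n-1)d = -24 + (45-1)×(-14) = -640
S_45 = 45/2 × (-24 + (-640))
S_45 = 45/2 × (-664) = -14940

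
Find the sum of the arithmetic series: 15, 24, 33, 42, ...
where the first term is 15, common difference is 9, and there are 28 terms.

Sₙ = n/2 × (first + last)
Last term = a + (n-1)d = 15 + (28-1)×9 = 258
S_28 = 28/2 × (15 + 258)
S_28 = 28/2 × 273 = 3822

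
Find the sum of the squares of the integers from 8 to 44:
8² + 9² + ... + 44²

Use ∑_{k=1}^{n} k² = n(n+1)(2n+1)/6, then subtract the first 7 terms.
∑_{k=1}^{44} k² = 44×45×89/6 = 29370
∑_{k=1}^{7} k² = 7×8×15/6 = 140
∑_{k=8}^{44} k² = 29370 - 140 = 29230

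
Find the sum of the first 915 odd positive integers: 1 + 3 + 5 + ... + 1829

Sum of first n odd numbers = n²
= 915²
= 837225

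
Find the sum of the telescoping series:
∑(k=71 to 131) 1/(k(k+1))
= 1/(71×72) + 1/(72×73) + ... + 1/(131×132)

Partial fractions: 1/(k(k+1)) = 1/k - 1/(k+1)
The series telescopes:
= (1/71 - 1/72) + (1/72 - 1/73) + ... + (1/131 - 1/132)
= 1/71 - 1/132
= 61/9372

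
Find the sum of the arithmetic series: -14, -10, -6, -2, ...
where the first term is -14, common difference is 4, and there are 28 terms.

Sₙ = n/2 × (first + last)
Last term = a + (n-1)d = -14 + (28-1)×4 = 94
S_28 = 28/2 × (-14 + 94)
S_28 = 28/2 × 80 = 1120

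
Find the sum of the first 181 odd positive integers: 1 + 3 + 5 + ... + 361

Sum of first n odd numbers = n²
= 181²
= 32761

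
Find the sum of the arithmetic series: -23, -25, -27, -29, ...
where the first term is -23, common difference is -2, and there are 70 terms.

Sₙ = n/2 × (first + last)
Last term = a + (n-1)d = -23 + (70-1)×(-2) = -161
S_70 = 70/2 × (-23 + (-161))
S_70 = 70/2 × (-184) = -6440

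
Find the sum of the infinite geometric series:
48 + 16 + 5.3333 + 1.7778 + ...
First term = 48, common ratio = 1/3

For |r| < 1, S = a / (1 - r)
S = 48 / (1 - (1/3))
S = 48 / (2/3)
S = 72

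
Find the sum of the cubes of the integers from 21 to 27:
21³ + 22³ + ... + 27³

Use ∑_{k=1}^{n} k³ = [n(n+1)/2]², then subtract the first 20 terms.
∑_{k=1}^{27} k³ = [27×28/2]² = 378² = 142884
∑_{k=1}^{20} k³ = [20×21/2]² = 210² = 44100
∑_{k=21}^{27} k³ = 142884 - 44100 = 98784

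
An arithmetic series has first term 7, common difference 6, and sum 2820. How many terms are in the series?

Using S = n/2 × [2a + (n-1)d]
2820 = n/2 × [2(7) + (n-1)(6)]
2820 = n/2 × [14 + 6n - 6]
5640 = n × [8 + 6n]
6n² + (8)n - 5640 = 0
Discriminant: Δ = (8)² - 4(6)(-5640) = 64 + 135360 = 135424
√Δ = 368
n = [-(8) + √Δ] / (2·6) = (-8 + 368) / 12 = 360 / 12 = 30
(The negative root is discarded since n must be a positive integer.)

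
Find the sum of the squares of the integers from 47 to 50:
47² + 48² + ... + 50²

Use ∑_{k=1}^{n} k² = n(n+1)(2n+1)/6, then subtract the first 46 terms.
∑_{k=1}^{50} k² = 50×51×101/6 = 42925
∑_{k=1}^{46} k² = 46×47×93/6 = 33511
∑_{k=47}^{50} k² = 42925 - 33511 = 9414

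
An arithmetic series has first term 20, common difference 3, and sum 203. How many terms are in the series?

Using S = n/2 × [2a + (n-1)d]
203 = n/2 × [2(20) + (n-1)(3)]
203 = n/2 × [40 + 3n - 3]
406 = n × [37 + 3n]
3n² + (37)n - 406 = 0
Discriminant: Δ = (37)² - 4(3)(-406) = 1369 + 4872 = 6241
√Δ = 79
n = [-(37) + √Δ] / (2·3) = (-37 + 79) / 6 = 42 / 6 = 7
(The negative root is discarded since n must be a positive integer.)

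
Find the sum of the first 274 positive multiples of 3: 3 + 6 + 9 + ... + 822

Factor out 3: = 3(1 + 2 + ... + 274) = 3 × n(n+1)/2
= 3 × 274×275/2
= 3 × 37675
= 113025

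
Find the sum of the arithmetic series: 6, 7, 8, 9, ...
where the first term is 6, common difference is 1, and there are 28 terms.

Sₙ = n/2 × (first + last)
Last term = a + (n-1)d = 6 + (28-1)×1 = 33
S_28 = 28/2 × (6 + 33)
S_28 = 28/2 × 39 = 546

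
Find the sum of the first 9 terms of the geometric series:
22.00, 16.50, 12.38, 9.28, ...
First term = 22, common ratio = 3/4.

Sₙ = a(1 - rⁿ) / (1 - r)
S_9 = 22(1 - (3/4)^9) / (1 - (3/4))
S_9 = 22(1 - (19683/262144)) / (1/4)
S_9 = 2667071/32768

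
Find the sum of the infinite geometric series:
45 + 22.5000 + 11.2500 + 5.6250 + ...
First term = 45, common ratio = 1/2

For |r| < 1, S = a / (1 - r)
S = 45 / (1 - (1/2))
S = 45 / (1/2)
S = 90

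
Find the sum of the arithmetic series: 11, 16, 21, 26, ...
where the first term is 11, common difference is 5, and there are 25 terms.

Sₙ = n/2 × (first + last)
Last term = a + (n-1)d = 11 + (25-1)×5 = 131
S_25 = 25/2 × (11 + 131)
S_25 = 25/2 × 142 = 1775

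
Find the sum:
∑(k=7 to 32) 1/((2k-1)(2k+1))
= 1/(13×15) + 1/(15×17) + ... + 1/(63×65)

Partial fractions: 1/((2k-1)(2k+1)) = (1/2)[1/(2k-1) - 1/(2k+1)]
The series telescopes:
= (1/2)[1/13 - 1/65]
= 2/65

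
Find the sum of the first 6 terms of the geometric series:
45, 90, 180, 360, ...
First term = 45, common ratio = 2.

Sₙ = a(1 - rⁿ) / (1 - r)
S_6 = 45(1 - 2^6) / (1 - 2)
S_6 = 45(1 - 64) / (-1)
S_6 = 2835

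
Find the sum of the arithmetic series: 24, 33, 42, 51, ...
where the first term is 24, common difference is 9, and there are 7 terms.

Sₙ = n/2 × (first + last)
Last term = a + (n-1)d = 24 + (7-1)×9 = 78
S_7 = 7/2 × (24 + 78)
S_7 = 7/2 × 102 = 357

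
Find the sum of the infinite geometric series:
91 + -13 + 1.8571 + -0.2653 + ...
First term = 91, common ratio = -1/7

For |r| < 1, S = a / (1 - r)
S = 91 / (1 - (-1/7))
S = 91 / (8/7)
S = 637/8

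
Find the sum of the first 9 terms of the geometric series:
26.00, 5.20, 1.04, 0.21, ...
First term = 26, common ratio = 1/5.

Sₙ = a(1 - rⁿ) / (1 - r)
S_9 = 26(1 - (1/5)^9) / (1 - (1/5))
S_9 = 26(1 - (1/1953125)) / (4/5)
S_9 = 12695306/390625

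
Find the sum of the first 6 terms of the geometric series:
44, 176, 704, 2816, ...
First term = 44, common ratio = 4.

Sₙ = a(1 - rⁿ) / (1 - r)
S_6 = 44(1 - 4^6) / (1 - 4)
S_6 = 44(1 - 4096) / (-3)
S_6 = 60060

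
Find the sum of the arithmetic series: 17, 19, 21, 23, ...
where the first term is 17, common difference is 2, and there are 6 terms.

Sₙ = n/2 × (first + last)
Last term = a + (n-1)d = 17 + (6-1)×2 = 27
S_6 = 6/2 × (17 + 27)
S_6 = 6/2 × 44 = 132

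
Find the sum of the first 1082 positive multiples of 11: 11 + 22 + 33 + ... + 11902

Factor out 11: = 11(1 + 2 + ... + 1082) = 11 × n(n+1)/2
= 11 × 1082×1083/2
= 11 × 585903
= 6444933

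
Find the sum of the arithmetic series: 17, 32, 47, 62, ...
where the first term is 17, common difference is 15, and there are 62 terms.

Sₙ = n/2 × (first + last)
Last term = a + (n-1)d = 17 + (62-1)×15 = 932
S_62 = 62/2 × (17 + 932)
S_62 = 62/2 × 949 = 29419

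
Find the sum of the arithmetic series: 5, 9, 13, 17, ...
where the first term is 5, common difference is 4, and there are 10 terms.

Sₙ = n/2 × (first + last)
Last term = a + (n-1)d = 5 + (10-1)×4 = 41
S_10 = 10/2 × (5 + 41)
S_10 = 10/2 × 46 = 230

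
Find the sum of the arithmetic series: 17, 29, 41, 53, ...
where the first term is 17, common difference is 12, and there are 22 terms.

Sₙ = n/2 × (first + last)
Last term = a + (n-1)d = 17 + (22-1)×12 = 269
S_22 = 22/2 × (17 + 269)
S_22 = 22/2 × 286 = 3146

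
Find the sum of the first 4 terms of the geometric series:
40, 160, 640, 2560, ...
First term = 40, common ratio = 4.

Sₙ = a(1 - rⁿ) / (1 - r)
S_4 = 40(1 - 4^4) / (1 - 4)
S_4 = 40(1 - 256) / (-3)
S_4 = 3400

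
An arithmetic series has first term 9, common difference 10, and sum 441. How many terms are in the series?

Using S = n/2 × [2a + (n-1)d]
441 = n/2 × [2(9) + (n-1)(10)]
441 = n/2 × [18 + 10n - 10]
882 = n × [8 + 10n]
10n² + (8)n - 882 = 0
Discriminant: Δ = (8)² - 4(10)(-882) = 64 + 35280 = 35344
√Δ = 188
n = [-(8) + √Δ] / (2·10) = (-8 + 188) / 20 = 180 / 20 = 9
(The negative root is discarded since n must be a positive integer.)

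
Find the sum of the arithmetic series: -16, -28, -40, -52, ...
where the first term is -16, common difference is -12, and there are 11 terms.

Sₙ = n/2 × (first + last)
Last term = a + (n-1)d = -16 + (11-1)×(-12) = -136
S_11 = 11/2 × (-16 + (-136))
S_11 = 11/2 × (-152) = -836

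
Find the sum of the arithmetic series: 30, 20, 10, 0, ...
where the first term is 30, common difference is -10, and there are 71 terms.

Sₙ = n/2 × (first + last)
Last term = a + (n-1)d = 30 + (71-1)×(-10) = -670
S_71 = 71/2 × (30 + (-670))
S_71 = 71/2 × (-640) = -22720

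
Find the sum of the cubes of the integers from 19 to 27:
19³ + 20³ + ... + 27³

Use ∑_{k=1}^{n} k³ = [n(n+1)/2]², then subtract the first 18 terms.
∑_{k=1}^{27} k³ = [27×28/2]² = 378² = 142884
∑_{k=1}^{18} k³ = [18×19/2]² = 171² = 29241
∑_{k=19}^{27} k³ = 142884 - 29241 = 113643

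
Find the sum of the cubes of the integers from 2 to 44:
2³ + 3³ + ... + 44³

Use ∑_{k=1}^{n} k³ = [n(n+1)/2]², then subtract the first 1 terms.
∑_{k=1}^{44} k³ = [44×45/2]² = 990² = 980100
∑_{k=1}^{1} k³ = [1×2/2]² = 1² = 1
∑_{k=2}^{44} k³ = 980100 - 1 = 980099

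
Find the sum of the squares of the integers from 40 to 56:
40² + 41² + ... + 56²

Use ∑_{k=1}^{n} k² = n(n+1)(2n+1)/6, then subtract the first 39 terms.
∑_{k=1}^{56} k² = 56×57×113/6 = 60116
∑_{k=1}^{39} k² = 39×40×79/6 = 20540
∑_{k=40}^{56} k² = 60116 - 20540 = 39576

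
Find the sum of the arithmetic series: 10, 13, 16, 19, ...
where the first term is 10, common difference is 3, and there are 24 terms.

Sₙ = n/2 × (first + last)
Last term = a + (n-1)d = 10 + (24-1)×3 = 79
S_24 = 24/2 × (10 + 79)
S_24 = 24/2 × 89 = 1068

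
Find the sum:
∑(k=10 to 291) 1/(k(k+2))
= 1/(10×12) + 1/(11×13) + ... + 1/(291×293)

Partial fractions: 1/(k(k+2)) = (1/2)[1/k - 1/(k+2)]
Telescoping leaves the first two and last two terms:
= (1/2)[1/10 + 1/11 - 1/292 - 1/293]
= 866163/9411160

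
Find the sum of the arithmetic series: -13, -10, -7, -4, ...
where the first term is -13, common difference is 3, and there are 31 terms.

Sₙ = n/2 × (first + last)
Last term = a + (n-1)d = -13 + (31-1)×3 = 77
S_31 = 31/2 × (-13 + 77)
S_31 = 31/2 × 64 = 992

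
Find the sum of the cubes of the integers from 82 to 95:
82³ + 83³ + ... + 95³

Use ∑_{k=1}^{n} k³ = [n(n+1)/2]², then subtract the first 81 terms.
∑_{k=1}^{95} k³ = [95×96/2]² = 4560² = 20793600
∑_{k=1}^{81} k³ = [81×82/2]² = 3321² = 11029041
∑_{k=82}^{95} k³ = 20793600 - 11029041 = 9764559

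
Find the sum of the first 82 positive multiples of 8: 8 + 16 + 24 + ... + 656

Factor out 8: = 8(1 + 2 + ... + 82) = 8 × n(n+1)/2
= 8 × 82×83/2
= 8 × 3403
= 27224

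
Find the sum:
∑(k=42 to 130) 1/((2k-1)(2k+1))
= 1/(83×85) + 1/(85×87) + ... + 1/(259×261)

Partial fractions: 1/((2k-1)(2k+1)) = (1/2)[1/(2k-1) - 1/(2k+1)]
The series telescopes:
= (1/2)[1/83 - 1/261]
= 89/21663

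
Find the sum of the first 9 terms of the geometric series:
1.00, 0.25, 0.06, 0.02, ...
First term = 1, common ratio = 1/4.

Sₙ = a(1 - rⁿ) / (1 - r)
S_9 = 1(1 - (1/4)^9) / (1 - (1/4))
S_9 = 1(1 - (1/262144)) / (3/4)
S_9 = 87381/65536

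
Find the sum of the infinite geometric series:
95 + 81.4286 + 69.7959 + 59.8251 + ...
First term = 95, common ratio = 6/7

For |r| < 1, S = a / (1 - r)
S = 95 / (1 - (6/7))
S = 95 / (1/7)
S = 665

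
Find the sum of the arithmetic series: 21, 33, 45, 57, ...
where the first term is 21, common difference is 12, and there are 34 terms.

Sₙ = n/2 × (first + last)
Last term = a + (n-1)d = 21 + (34-1)×12 = 417
S_34 = 34/2 × (21 + 417)
S_34 = 34/2 × 438 = 7446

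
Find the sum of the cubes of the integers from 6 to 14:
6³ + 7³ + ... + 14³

Use ∑_{k=1}^{n} k³ = [n(n+1)/2]², then subtract the first 5 terms.
∑_{k=1}^{14} k³ = [14×15/2]² = 105² = 11025
∑_{k=1}^{5} k³ = [5×6/2]² = 15² = 225
∑_{k=6}^{14} k³ = 11025 - 225 = 10800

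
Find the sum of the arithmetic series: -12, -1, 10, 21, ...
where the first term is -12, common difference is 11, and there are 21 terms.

Sₙ = n/2 × (first + last)
Last term = a + (n-1)d = -12 + (21-1)×11 = 208
S_21 = 21/2 × (-12 + 208)
S_21 = 21/2 × 196 = 2058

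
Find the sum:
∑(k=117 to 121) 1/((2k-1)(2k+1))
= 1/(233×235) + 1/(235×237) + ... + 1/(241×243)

Partial fractions: 1/((2k-1)(2k+1)) = (1/2)[1/(2k-1) - 1/(2k+1)]
The series telescopes:
= (1/2)[1/233 - 1/243]
= 5/56619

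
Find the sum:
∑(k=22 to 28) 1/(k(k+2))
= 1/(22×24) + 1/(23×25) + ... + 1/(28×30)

Partial fractions: 1/(k(k+2)) = (1/2)[1/k - 1/(k+2)]
Telescoping leaves the first two and last two terms:
= (1/2)[1/22 + 1/23 - 1/29 - 1/30]
= 1162/110055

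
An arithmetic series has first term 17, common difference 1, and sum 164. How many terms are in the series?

Using S = n/2 × [2a + (n-1)d]
164 = n/2 × [2(17) + (n-1)(1)]
164 = n/2 × [34 + 1n - 1]
328 = n × [33 + 1n]
1n² + (33)n - 328 = 0
Discriminant: Δ = (33)² - 4(1)(-328) = 1089 + 1312 = 2401
√Δ = 49
n = [-(33) + √Δ] / (2·1) = (-33 + 49) / 2 = 16 / 2 = 8
(The negative root is discarded since n must be a positive integer.)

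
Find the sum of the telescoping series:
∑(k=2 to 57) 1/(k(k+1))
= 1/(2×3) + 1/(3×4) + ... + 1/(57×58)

Partial fractions: 1/(k(k+1)) = 1/k - 1/(k+1)
The series telescopes:
= (1/2 - 1/3) + (1/3 - 1/4) + ... + (1/57 - 1/58)
= 1/2 - 1/58
= 14/29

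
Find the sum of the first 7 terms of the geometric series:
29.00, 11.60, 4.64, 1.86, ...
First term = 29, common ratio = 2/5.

Sₙ = a(1 - rⁿ) / (1 - r)
S_7 = 29(1 - (2/5)^7) / (1 - (2/5))
S_7 = 29(1 - (128/78125)) / (3/5)
S_7 = 753971/15625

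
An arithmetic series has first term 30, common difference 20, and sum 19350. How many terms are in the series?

Using S = n/2 × [2a + (n-1)d]
19350 = n/2 × [2(30) + (n-1)(20)]
19350 = n/2 × [60 + 20n - 20]
38700 = n × [40 + 20n]
20n² + (40)n - 38700 = 0
Discriminant: Δ = (40)² - 4(20)(-38700) = 1600 + 3096000 = 3097600
√Δ = 1760
n = [-(40) + √Δ] / (2·20) = (-40 + 1760) / 40 = 1720 / 40 = 43
(The negative root is discarded since n must be a positive integer.)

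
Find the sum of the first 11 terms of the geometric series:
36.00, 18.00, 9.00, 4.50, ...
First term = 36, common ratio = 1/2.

Sₙ = a(1 - rⁿ) / (1 - r)
S_11 = 36(1 - (1/2)^11) / (1 - (1/2))
S_11 = 36(1 - (1/2048)) / (1/2)
S_11 = 18423/256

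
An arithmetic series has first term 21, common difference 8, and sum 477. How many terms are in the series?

Using S = n/2 × [2a + (n-1)d]
477 = n/2 × [2(21) + (n-1)(8)]
477 = n/2 × [42 + 8n - 8]
954 = n × [34 + 8n]
8n² + (34)n - 954 = 0
Discriminant: Δ = (34)² - 4(8)(-954) = 1156 + 30528 = 31684
√Δ = 178
n = [-(34) + √Δ] / (2·8) = (-34 + 178) / 16 = 144 / 16 = 9
(The negative root is discarded since n must be a positive integer.)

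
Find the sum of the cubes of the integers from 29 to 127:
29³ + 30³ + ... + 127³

Use ∑_{k=1}^{n} k³ = [n(n+1)/2]², then subtract the first 28 terms.
∑_{k=1}^{127} k³ = [127×128/2]² = 8128² = 66064384
∑_{k=1}^{28} k³ = [28×29/2]² = 406² = 164836
∑_{k=29}^{127} k³ = 66064384 - 164836 = 65899548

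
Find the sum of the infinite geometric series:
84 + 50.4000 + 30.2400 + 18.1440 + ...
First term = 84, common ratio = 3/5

For |r| < 1, S = a / (1 - r)
S = 84 / (1 - (3/5))
S = 84 / (2/5)
S = 210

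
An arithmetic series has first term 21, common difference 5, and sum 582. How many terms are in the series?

Using S = n/2 × [2a + (n-1)d]
582 = n/2 × [2(21) + (n-1)(5)]
582 = n/2 × [42 + 5n - 5]
1164 = n × [37 + 5n]
5n² + (37)n - 1164 = 0
Discriminant: Δ = (37)² - 4(5)(-1164) = 1369 + 23280 = 24649
√Δ = 157
n = [-(37) + √Δ] / (2·5) = (-37 + 157) / 10 = 120 / 10 = 12
(The negative root is discarded since n must be a positive integer.)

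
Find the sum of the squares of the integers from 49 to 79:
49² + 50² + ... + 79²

Use ∑_{k=1}^{n} k² = n(n+1)(2n+1)/6, then subtract the first 48 terms.
∑_{k=1}^{79} k² = 79×80×159/6 = 167480
∑_{k=1}^{48} k² = 48×49×97/6 = 38024
∑_{k=49}^{79} k² = 167480 - 38024 = 129456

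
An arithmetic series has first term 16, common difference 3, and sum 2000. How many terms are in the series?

Using S = n/2 × [2a + (n-1)d]
2000 = n/2 × [2(16) + (n-1)(3)]
2000 = n/2 × [32 + 3n - 3]
4000 = n × [29 + 3n]
3n² + (29)n - 4000 = 0
Discriminant: Δ = (29)² - 4(3)(-4000) = 841 + 48000 = 48841
√Δ = 221
n = [-(29) + √Δ] / (2·3) = (-29 + 221) / 6 = 192 / 6 = 32
(The negative root is discarded since n must be a positive integer.)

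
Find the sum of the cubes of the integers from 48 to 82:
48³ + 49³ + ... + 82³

Use ∑_{k=1}^{n} k³ = [n(n+1)/2]², then subtract the first 47 terms.
∑_{k=1}^{82} k³ = [82×83/2]² = 3403² = 11580409
∑_{k=1}^{47} k³ = [47×48/2]² = 1128² = 1272384
∑_{k=48}^{82} k³ = 11580409 - 1272384 = 10308025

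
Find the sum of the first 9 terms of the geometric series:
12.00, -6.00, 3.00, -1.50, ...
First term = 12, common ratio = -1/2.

Sₙ = a(1 - rⁿ) / (1 - r)
S_9 = 12(1 - (-1/2)^9) / (1 - (-1/2))
S_9 = 12(1 - (-1/512)) / (3/2)
S_9 = 513/64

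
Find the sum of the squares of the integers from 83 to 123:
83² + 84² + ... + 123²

Use ∑_{k=1}^{n} k² = n(n+1)(2n+1)/6, then subtract the first 82 terms.
∑_{k=1}^{123} k² = 123×124×247/6 = 627874
∑_{k=1}^{82} k² = 82×83×165/6 = 187165
∑_{k=83}^{123} k² = 627874 - 187165 = 440709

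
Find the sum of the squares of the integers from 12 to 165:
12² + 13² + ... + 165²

Use ∑_{k=1}^{n} k² = n(n+1)(2n+1)/6, then subtract the first 11 terms.
∑_{k=1}^{165} k² = 165×166×331/6 = 1511015
∑_{k=1}^{11} k² = 11×12×23/6 = 506
∑_{k=12}^{165} k² = 1511015 - 506 = 1510509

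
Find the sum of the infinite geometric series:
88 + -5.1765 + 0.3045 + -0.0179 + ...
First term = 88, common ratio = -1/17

For |r| < 1, S = a / (1 - r)
S = 88 / (1 - (-1/17))
S = 88 / (18/17)
S = 748/9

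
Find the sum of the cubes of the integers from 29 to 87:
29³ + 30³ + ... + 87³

Use ∑_{k=1}^{n} k³ = [n(n+1)/2]², then subtract the first 28 terms.
∑_{k=1}^{87} k³ = [87×88/2]² = 3828² = 14653584
∑_{k=1}^{28} k³ = [28×29/2]² = 406² = 164836
∑_{k=29}^{87} k³ = 14653584 - 164836 = 14488748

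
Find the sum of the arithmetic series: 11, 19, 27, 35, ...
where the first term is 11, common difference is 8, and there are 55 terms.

Sₙ = n/2 × (first + last)
Last term = a + (n-1)d = 11 + (55-1)×8 = 443
S_55 = 55/2 × (11 + 443)
S_55 = 55/2 × 454 = 12485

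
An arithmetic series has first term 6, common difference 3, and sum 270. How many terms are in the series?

Using S = n/2 × [2a + (n-1)d]
270 = n/2 × [2(6) + (n-1)(3)]
270 = n/2 × [12 + 3n - 3]
540 = n × [9 + 3n]
3n² + (9)n - 540 = 0
Discriminant: Δ = (9)² - 4(3)(-540) = 81 + 6480 = 6561
√Δ = 81
n = [-(9) + √Δ] / (2·3) = (-9 + 81) / 6 = 72 / 6 = 12
(The negative root is discarded since n must be a positive integer.)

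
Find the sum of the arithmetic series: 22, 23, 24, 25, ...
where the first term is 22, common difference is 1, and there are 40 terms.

Sₙ = n/2 × (first + last)
Last term = a + (n-1)d = 22 + (40-1)×1 = 61
S_40 = 40/2 × (22 + 61)
S_40 = 40/2 × 83 = 1660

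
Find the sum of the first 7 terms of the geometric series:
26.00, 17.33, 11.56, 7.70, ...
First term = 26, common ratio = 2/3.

Sₙ = a(1 - rⁿ) / (1 - r)
S_7 = 26(1 - (2/3)^7) / (1 - (2/3))
S_7 = 26(1 - (128/2187)) / (1/3)
S_7 = 53534/729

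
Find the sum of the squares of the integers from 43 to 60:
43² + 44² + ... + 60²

Use ∑_{k=1}^{n} k² = n(n+1)(2n+1)/6, then subtract the first 42 terms.
∑_{k=1}^{60} k² = 60×61×121/6 = 73810
∑_{k=1}^{42} k² = 42×43×85/6 = 25585
∑_{k=43}^{60} k² = 73810 - 25585 = 48225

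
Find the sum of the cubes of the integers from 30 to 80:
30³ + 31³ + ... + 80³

Use ∑_{k=1}^{n} k³ = [n(n+1)/2]², then subtract the first 29 terms.
∑_{k=1}^{80} k³ = [80×81/2]² = 3240² = 10497600
∑_{k=1}^{29} k³ = [29×30/2]² = 435² = 189225
∑_{k=30}^{80} k³ = 10497600 - 189225 = 10308375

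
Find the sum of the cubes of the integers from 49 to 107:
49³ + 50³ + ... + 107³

Use ∑_{k=1}^{n} k³ = [n(n+1)/2]², then subtract the first 48 terms.
∑_{k=1}^{107} k³ = [107×108/2]² = 5778² = 33385284
∑_{k=1}^{48} k³ = [48×49/2]² = 1176² = 1382976
∑_{k=49}^{107} k³ = 33385284 - 1382976 = 32002308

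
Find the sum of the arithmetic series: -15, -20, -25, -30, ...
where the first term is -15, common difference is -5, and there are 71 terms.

Sₙ = n/2 × (first + last)
Last term = a + (n-1)d = -15 + (71-1)×(-5) = -365
S_71 = 71/2 × (-15 + (-365))
S_71 = 71/2 × (-380) = -13490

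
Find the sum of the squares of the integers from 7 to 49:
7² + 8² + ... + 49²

Use ∑_{k=1}^{n} k² = n(n+1)(2n+1)/6, then subtract the first 6 terms.
∑_{k=1}^{49} k² = 49×50×99/6 = 40425
∑_{k=1}^{6} k² = 6×7×13/6 = 91
∑_{k=7}^{49} k² = 40425 - 91 = 40334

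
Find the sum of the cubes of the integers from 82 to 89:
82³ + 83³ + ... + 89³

Use ∑_{k=1}^{n} k³ = [n(n+1)/2]², then subtract the first 81 terms.
∑_{k=1}^{89} k³ = [89×90/2]² = 4005² = 16040025
∑_{k=1}^{81} k³ = [81×82/2]² = 3321² = 11029041
∑_{k=82}^{89} k³ = 16040025 - 11029041 = 5010984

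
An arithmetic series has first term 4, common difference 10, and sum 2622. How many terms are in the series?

Using S = n/2 × [2a + (n-1)d]
2622 = n/2 × [2(4) + (n-1)(10)]
2622 = n/2 × [8 + 10n - 10]
5244 = n × [-2 + 10n]
10n² + (-2)n - 5244 = 0
Discriminant: Δ = (-2)² - 4(10)(-5244) = 4 + 209760 = 209764
√Δ = 458
n = [-(-2) + √Δ] / (2·10) = (2 + 458) / 20 = 460 / 20 = 23
(The negative root is discarded since n must be a positive integer.)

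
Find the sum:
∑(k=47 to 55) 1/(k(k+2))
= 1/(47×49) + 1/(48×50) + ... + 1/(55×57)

Partial fractions: 1/(k(k+2)) = (1/2)[1/k - 1/(k+2)]
Telescoping leaves the first two and last two terms:
= (1/2)[1/47 + 1/48 - 1/56 - 1/57]
= 671/200032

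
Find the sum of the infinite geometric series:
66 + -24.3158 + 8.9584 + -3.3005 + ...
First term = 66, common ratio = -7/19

For |r| < 1, S = a / (1 - r)
S = 66 / (1 - (-7/19))
S = 66 / (26/19)
S = 627/13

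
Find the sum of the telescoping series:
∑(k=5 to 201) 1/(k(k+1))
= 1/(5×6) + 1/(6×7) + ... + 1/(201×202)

Partial fractions: 1/(k(k+1)) = 1/k - 1/(k+1)
The series telescopes:
= (1/5 - 1/6) + (1/6 - 1/7) + ... + (1/201 - 1/202)
= 1/5 - 1/202
= 197/1010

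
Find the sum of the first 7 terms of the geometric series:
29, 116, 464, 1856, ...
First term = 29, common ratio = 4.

Sₙ = a(1 - rⁿ) / (1 - r)
S_7 = 29(1 - 4^7) / (1 - 4)
S_7 = 29(1 - 16384) / (-3)
S_7 = 158369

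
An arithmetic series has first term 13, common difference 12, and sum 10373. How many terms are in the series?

Using S = n/2 × [2a + (n-1)d]
10373 = n/2 × [2(13) + (n-1)(12)]
10373 = n/2 × [26 + 12n - 12]
20746 = n × [14 + 12n]
12n² + (14)n - 20746 = 0
Discriminant: Δ = (14)² - 4(12)(-20746) = 196 + 995808 = 996004
√Δ = 998
n = [-(14) + √Δ] / (2·12) = (-14 + 998) / 24 = 984 / 24 = 41
(The negative root is discarded since n must be a positive integer.)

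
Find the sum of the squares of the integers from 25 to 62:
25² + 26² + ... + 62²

Use ∑_{k=1}^{n} k² = n(n+1)(2n+1)/6, then subtract the first 24 terms.
∑_{k=1}^{62} k² = 62×63×125/6 = 81375
∑_{k=1}^{24} k² = 24×25×49/6 = 4900
∑_{k=25}^{62} k² = 81375 - 4900 = 76475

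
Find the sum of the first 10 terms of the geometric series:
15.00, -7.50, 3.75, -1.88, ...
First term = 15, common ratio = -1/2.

Sₙ = a(1 - rⁿ) / (1 - r)
S_10 = 15(1 - (-1/2)^10) / (1 - (-1/2))
S_10 = 15(1 - (1/1024)) / (3/2)
S_10 = 5115/512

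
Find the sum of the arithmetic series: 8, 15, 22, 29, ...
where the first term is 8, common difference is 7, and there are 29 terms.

Sₙ = n/2 × (first + last)
Last term = a + (n-1)d = 8 + (29-1)×7 = 204
S_29 = 29/2 × (8 + 204)
S_29 = 29/2 × 212 = 3074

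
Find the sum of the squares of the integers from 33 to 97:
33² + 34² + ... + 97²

Use ∑_{k=1}^{n} k² = n(n+1)(2n+1)/6, then subtract the first 32 terms.
∑_{k=1}^{97} k² = 97×98×195/6 = 308945
∑_{k=1}^{32} k² = 32×33×65/6 = 11440
∑_{k=33}^{97} k² = 308945 - 11440 = 297505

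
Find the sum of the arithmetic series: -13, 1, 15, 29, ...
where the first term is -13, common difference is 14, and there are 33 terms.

Sₙ = n/2 × (first + last)
Last term = a + (n-1)d = -13 + (33-1)×14 = 435
S_33 = 33/2 × (-13 + 435)
S_33 = 33/2 × 422 = 6963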